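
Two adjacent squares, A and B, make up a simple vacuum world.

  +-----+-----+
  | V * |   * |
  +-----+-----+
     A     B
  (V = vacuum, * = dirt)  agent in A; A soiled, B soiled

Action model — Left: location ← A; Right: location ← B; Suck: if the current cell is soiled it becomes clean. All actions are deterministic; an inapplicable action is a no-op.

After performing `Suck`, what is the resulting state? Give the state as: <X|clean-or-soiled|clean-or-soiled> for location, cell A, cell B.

start: <A|soiled|soiled>
1) do Suck; now <A|clean|soiled>

<A|clean|soiled>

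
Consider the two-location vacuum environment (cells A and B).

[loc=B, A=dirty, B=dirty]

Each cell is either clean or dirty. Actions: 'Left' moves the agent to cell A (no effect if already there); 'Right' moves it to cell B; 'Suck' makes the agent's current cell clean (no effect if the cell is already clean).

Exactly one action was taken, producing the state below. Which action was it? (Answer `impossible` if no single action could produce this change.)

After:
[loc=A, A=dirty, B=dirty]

try  Left: in A — A dirty, B dirty  ← match
try Right: in B — A dirty, B dirty
try  Suck: in B — A dirty, B clean

Left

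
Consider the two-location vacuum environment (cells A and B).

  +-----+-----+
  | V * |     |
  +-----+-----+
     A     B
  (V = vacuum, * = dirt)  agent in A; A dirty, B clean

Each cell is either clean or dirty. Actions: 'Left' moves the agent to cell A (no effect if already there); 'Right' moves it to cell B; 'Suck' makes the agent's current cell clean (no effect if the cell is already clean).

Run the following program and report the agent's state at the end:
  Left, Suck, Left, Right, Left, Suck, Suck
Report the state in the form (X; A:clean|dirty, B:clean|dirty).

(A; A:clean, B:clean)

1. Left → (A; A:dirty, B:clean)
2. Suck → (A; A:clean, B:clean)
3. Left → (A; A:clean, B:clean)
4. Right → (B; A:clean, B:clean)
5. Left → (A; A:clean, B:clean)
6. Suck → (A; A:clean, B:clean)
7. Suck → (A; A:clean, B:clean)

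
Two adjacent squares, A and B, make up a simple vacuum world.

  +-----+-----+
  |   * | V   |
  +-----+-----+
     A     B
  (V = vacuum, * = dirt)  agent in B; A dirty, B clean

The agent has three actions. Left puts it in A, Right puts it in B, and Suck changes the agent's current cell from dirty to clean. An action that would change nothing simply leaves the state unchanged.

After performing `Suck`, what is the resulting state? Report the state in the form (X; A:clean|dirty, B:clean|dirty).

(B; A:dirty, B:clean)

start: (B; A:dirty, B:clean)
1. Suck → (B; A:dirty, B:clean)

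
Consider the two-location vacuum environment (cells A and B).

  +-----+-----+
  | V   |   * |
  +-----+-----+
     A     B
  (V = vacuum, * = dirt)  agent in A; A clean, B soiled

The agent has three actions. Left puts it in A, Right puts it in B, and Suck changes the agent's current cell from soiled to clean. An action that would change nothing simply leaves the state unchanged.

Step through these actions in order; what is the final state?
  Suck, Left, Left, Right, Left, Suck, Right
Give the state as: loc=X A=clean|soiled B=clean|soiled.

loc=B A=clean B=soiled

[1] after Suck: loc=A A=clean B=soiled
[2] after Left: loc=A A=clean B=soiled
[3] after Left: loc=A A=clean B=soiled
[4] after Right: loc=B A=clean B=soiled
[5] after Left: loc=A A=clean B=soiled
[6] after Suck: loc=A A=clean B=soiled
[7] after Right: loc=B A=clean B=soiled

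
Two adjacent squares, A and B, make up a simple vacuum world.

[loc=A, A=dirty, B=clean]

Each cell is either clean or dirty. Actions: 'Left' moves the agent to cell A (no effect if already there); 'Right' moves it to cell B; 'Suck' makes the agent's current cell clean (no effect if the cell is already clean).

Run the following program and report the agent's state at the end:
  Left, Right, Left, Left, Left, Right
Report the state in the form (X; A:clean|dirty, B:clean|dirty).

(B; A:dirty, B:clean)

[1] after Left: (A; A:dirty, B:clean)
[2] after Right: (B; A:dirty, B:clean)
[3] after Left: (A; A:dirty, B:clean)
[4] after Left: (A; A:dirty, B:clean)
[5] after Left: (A; A:dirty, B:clean)
[6] after Right: (B; A:dirty, B:clean)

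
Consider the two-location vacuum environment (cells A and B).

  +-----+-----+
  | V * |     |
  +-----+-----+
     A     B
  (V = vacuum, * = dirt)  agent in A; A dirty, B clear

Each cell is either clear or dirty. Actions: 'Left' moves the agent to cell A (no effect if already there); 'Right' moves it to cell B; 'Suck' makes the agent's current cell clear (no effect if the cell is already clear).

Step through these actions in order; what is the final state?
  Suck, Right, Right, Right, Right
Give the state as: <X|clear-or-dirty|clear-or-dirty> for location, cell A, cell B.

[1] after Suck: <A|clear|clear>
[2] after Right: <B|clear|clear>
[3] after Right: <B|clear|clear>
[4] after Right: <B|clear|clear>
[5] after Right: <B|clear|clear>

<B|clear|clear>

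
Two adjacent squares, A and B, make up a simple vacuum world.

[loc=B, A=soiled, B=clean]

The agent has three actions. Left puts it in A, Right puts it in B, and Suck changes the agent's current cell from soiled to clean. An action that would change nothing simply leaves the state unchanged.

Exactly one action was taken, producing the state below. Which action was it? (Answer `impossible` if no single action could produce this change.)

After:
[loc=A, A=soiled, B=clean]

Left

try  Left: in A — A soiled, B clean  ← match
try Right: in B — A soiled, B clean
try  Suck: in B — A soiled, B clean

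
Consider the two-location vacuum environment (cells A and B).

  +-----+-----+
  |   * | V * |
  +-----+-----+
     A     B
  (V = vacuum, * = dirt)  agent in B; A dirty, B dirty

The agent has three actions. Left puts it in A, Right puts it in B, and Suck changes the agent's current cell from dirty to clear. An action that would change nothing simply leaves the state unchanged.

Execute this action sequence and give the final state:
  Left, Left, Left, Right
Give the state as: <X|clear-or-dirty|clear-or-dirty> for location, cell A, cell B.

t=1 Left ⇒ <A|dirty|dirty>
t=2 Left ⇒ <A|dirty|dirty>
t=3 Left ⇒ <A|dirty|dirty>
t=4 Right ⇒ <B|dirty|dirty>

<B|dirty|dirty>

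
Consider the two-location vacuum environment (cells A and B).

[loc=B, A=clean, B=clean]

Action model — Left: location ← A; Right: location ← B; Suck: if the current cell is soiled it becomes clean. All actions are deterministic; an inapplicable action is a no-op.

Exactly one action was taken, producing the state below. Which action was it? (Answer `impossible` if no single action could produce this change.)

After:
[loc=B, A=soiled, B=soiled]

impossible

try  Left: <A|clean|clean>
try Right: <B|clean|clean>
try  Suck: <B|clean|clean>
no single action produces the after-state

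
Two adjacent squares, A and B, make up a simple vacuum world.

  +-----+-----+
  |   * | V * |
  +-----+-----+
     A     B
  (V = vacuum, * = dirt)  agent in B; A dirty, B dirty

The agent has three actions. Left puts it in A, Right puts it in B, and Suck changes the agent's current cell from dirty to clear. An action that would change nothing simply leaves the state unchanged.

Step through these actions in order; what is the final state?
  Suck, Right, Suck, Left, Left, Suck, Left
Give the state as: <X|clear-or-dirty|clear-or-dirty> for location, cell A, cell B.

<A|clear|clear>

Suck (#1): <B|dirty|clear>
Right (#2): <B|dirty|clear>
Suck (#3): <B|dirty|clear>
Left (#4): <A|dirty|clear>
Left (#5): <A|dirty|clear>
Suck (#6): <A|clear|clear>
Left (#7): <A|clear|clear>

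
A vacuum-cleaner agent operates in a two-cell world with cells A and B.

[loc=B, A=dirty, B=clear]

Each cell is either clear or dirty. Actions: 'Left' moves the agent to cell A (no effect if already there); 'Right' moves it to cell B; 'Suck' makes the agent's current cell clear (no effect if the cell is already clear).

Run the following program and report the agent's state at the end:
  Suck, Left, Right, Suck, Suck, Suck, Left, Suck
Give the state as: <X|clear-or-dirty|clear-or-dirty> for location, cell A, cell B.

<A|clear|clear>

step 1/8 (Suck): <B|dirty|clear>
step 2/8 (Left): <A|dirty|clear>
step 3/8 (Right): <B|dirty|clear>
step 4/8 (Suck): <B|dirty|clear>
step 5/8 (Suck): <B|dirty|clear>
step 6/8 (Suck): <B|dirty|clear>
step 7/8 (Left): <A|dirty|clear>
step 8/8 (Suck): <A|clear|clear>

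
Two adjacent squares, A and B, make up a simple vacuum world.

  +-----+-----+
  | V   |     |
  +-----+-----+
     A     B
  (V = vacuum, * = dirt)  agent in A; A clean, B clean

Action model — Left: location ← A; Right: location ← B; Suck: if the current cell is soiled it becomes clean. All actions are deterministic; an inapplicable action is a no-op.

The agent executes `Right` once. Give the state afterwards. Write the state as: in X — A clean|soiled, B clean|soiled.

in B — A clean, B clean

start: in A — A clean, B clean
1. Right → in B — A clean, B clean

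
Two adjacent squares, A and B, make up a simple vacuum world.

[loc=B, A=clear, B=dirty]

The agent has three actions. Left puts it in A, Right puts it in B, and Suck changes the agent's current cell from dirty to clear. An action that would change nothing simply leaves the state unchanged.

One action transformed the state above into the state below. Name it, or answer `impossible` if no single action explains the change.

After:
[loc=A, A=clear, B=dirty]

try  Left: loc=A A=clear B=dirty  ← match
try Right: loc=B A=clear B=dirty
try  Suck: loc=B A=clear B=clear

Left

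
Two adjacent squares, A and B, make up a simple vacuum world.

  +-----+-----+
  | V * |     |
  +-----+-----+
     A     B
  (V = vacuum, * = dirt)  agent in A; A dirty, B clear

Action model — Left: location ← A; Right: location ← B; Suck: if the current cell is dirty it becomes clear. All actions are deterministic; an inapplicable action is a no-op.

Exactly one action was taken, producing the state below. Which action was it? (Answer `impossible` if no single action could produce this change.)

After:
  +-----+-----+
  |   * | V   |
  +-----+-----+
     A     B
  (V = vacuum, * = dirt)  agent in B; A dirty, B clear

try  Left: (A; A:dirty, B:clear)
try Right: (B; A:dirty, B:clear)  ← match
try  Suck: (A; A:clear, B:clear)

Right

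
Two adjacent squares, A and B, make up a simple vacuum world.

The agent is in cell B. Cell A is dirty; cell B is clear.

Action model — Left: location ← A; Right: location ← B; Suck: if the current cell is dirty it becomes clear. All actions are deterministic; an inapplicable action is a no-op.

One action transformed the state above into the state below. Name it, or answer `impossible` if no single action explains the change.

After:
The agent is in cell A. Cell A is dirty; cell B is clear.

Left

try  Left: in A — A dirty, B clear  ← match
try Right: in B — A dirty, B clear
try  Suck: in B — A dirty, B clear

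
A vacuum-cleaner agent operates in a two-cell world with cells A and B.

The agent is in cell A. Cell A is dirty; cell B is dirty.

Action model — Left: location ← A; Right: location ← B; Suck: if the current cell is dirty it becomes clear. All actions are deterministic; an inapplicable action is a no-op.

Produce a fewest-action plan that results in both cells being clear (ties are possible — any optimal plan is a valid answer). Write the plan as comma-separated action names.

1) do Suck; now (A; A:clear, B:dirty)
2) do Right; now (B; A:clear, B:dirty)
3) do Suck; now (B; A:clear, B:clear)
min 3: Suck A + move + Suck B

Suck, Right, Suck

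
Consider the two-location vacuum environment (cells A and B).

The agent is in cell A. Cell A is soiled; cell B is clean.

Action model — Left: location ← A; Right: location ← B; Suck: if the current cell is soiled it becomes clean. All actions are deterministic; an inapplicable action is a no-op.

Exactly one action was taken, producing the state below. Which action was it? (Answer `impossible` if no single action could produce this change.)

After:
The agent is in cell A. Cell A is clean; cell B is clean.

try  Left: loc=A A=soiled B=clean
try Right: loc=B A=soiled B=clean
try  Suck: loc=A A=clean B=clean  ← match

Suck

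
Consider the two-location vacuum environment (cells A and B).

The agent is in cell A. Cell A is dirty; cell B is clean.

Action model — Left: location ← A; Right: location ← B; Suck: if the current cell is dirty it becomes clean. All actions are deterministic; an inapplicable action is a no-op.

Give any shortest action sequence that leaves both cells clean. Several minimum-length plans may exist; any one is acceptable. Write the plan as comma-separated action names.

1) do Suck; now (A; A:clean, B:clean)
min 1: A is dirty, one Suck

Suck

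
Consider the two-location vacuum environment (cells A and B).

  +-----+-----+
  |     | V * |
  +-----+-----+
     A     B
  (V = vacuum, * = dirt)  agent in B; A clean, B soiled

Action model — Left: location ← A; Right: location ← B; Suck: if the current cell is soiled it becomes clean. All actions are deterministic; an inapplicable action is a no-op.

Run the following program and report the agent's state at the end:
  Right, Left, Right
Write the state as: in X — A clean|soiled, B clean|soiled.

in B — A clean, B soiled

1. Right → in B — A clean, B soiled
2. Left → in A — A clean, B soiled
3. Right → in B — A clean, B soiled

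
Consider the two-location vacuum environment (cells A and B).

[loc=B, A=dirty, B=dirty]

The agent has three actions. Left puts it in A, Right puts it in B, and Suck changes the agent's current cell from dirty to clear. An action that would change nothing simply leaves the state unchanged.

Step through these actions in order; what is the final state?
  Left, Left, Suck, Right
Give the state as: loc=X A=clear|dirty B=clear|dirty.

loc=B A=clear B=dirty

1. Left → loc=A A=dirty B=dirty
2. Left → loc=A A=dirty B=dirty
3. Suck → loc=A A=clear B=dirty
4. Right → loc=B A=clear B=dirty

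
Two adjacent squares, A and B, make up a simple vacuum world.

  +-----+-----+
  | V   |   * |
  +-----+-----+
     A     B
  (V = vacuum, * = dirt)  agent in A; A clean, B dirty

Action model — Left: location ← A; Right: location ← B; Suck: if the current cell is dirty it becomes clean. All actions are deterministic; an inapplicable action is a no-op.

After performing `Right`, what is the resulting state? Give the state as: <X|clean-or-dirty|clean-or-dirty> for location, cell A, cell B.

<B|clean|dirty>

start: <A|clean|dirty>
step 1/1 (Right): <B|clean|dirty>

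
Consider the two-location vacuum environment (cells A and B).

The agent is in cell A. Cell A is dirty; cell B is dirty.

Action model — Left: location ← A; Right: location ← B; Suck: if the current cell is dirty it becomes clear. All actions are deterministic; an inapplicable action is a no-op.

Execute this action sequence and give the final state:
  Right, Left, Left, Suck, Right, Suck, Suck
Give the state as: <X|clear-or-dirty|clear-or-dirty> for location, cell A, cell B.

step 1/7 (Right): <B|dirty|dirty>
step 2/7 (Left): <A|dirty|dirty>
step 3/7 (Left): <A|dirty|dirty>
step 4/7 (Suck): <A|clear|dirty>
step 5/7 (Right): <B|clear|dirty>
step 6/7 (Suck): <B|clear|clear>
step 7/7 (Suck): <B|clear|clear>

<B|clear|clear>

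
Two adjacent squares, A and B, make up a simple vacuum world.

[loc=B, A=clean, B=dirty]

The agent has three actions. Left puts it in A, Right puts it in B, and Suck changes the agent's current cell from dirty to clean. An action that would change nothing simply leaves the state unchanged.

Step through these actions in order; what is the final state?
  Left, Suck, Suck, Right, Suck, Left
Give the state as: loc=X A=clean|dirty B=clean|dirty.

loc=A A=clean B=clean

1. Left → loc=A A=clean B=dirty
2. Suck → loc=A A=clean B=dirty
3. Suck → loc=A A=clean B=dirty
4. Right → loc=B A=clean B=dirty
5. Suck → loc=B A=clean B=clean
6. Left → loc=A A=clean B=clean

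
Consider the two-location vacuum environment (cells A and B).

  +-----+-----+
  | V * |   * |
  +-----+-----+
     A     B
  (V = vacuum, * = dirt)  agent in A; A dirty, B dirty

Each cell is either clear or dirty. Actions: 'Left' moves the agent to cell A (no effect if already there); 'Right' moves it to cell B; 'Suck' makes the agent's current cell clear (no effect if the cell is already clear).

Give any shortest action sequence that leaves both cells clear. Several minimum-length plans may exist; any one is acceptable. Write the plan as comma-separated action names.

[1] after Suck: (A; A:clear, B:dirty)
[2] after Right: (B; A:clear, B:dirty)
[3] after Suck: (B; A:clear, B:clear)
min 3: Suck A + move + Suck B

Suck, Right, Suck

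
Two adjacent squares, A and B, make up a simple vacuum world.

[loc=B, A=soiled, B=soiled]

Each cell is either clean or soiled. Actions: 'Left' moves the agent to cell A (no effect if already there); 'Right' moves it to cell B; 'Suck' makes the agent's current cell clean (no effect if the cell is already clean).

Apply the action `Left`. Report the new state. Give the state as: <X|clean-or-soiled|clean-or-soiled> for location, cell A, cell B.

<A|soiled|soiled>

start: <B|soiled|soiled>
1. Left → <A|soiled|soiled>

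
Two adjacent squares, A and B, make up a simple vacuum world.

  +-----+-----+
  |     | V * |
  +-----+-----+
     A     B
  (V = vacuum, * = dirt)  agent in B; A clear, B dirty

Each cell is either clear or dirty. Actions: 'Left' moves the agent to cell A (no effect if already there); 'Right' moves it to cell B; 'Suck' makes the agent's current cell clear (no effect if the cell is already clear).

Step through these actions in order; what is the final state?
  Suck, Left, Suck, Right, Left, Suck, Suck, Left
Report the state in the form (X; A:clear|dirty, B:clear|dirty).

(A; A:clear, B:clear)

[1] after Suck: (B; A:clear, B:clear)
[2] after Left: (A; A:clear, B:clear)
[3] after Suck: (A; A:clear, B:clear)
[4] after Right: (B; A:clear, B:clear)
[5] after Left: (A; A:clear, B:clear)
[6] after Suck: (A; A:clear, B:clear)
[7] after Suck: (A; A:clear, B:clear)
[8] after Left: (A; A:clear, B:clear)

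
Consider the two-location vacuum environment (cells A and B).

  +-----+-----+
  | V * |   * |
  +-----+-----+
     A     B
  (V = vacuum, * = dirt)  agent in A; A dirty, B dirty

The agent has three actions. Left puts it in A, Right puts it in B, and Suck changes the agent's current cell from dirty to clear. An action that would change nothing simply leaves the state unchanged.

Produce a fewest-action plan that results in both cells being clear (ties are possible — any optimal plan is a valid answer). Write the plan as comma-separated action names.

[1] after Suck: loc=A A=clear B=dirty
[2] after Right: loc=B A=clear B=dirty
[3] after Suck: loc=B A=clear B=clear
min 3: Suck A + move + Suck B

Suck, Right, Suck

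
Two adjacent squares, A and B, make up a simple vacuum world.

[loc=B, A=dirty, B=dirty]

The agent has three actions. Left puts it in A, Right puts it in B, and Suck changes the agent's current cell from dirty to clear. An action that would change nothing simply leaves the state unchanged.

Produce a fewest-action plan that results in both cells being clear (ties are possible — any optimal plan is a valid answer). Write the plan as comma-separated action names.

Suck (#1): loc=B A=dirty B=clear
Left (#2): loc=A A=dirty B=clear
Suck (#3): loc=A A=clear B=clear
min 3: Suck B + move + Suck A

Suck, Left, Suck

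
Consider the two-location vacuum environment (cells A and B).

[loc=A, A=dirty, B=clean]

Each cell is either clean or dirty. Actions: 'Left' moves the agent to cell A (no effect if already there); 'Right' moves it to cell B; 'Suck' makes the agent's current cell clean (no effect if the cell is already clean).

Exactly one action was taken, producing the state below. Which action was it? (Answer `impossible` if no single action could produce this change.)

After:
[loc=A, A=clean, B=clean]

try  Left: (A; A:dirty, B:clean)
try Right: (B; A:dirty, B:clean)
try  Suck: (A; A:clean, B:clean)  ← match

Suck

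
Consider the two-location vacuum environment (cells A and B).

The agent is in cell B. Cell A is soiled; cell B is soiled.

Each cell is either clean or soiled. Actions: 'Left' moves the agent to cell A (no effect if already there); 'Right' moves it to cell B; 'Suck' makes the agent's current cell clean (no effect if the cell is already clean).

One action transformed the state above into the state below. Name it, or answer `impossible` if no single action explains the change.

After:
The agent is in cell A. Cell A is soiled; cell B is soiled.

Left

try  Left: loc=A A=soiled B=soiled  ← match
try Right: loc=B A=soiled B=soiled
try  Suck: loc=B A=soiled B=clean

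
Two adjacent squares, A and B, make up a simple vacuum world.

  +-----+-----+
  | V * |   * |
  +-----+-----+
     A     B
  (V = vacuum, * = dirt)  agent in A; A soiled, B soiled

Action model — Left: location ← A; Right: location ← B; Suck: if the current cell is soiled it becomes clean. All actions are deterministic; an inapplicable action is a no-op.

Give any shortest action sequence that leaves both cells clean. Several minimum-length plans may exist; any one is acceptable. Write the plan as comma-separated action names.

1) do Suck; now in A — A clean, B soiled
2) do Right; now in B — A clean, B soiled
3) do Suck; now in B — A clean, B clean
min 3: Suck A + move + Suck B

Suck, Right, Suck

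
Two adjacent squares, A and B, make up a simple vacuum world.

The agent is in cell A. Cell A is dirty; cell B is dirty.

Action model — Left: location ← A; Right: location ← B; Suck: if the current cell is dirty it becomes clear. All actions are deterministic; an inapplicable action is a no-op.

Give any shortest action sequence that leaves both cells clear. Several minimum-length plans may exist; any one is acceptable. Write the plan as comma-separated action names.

1) do Suck; now <A|clear|dirty>
2) do Right; now <B|clear|dirty>
3) do Suck; now <B|clear|clear>
min 3: Suck A + move + Suck B

Suck, Right, Suck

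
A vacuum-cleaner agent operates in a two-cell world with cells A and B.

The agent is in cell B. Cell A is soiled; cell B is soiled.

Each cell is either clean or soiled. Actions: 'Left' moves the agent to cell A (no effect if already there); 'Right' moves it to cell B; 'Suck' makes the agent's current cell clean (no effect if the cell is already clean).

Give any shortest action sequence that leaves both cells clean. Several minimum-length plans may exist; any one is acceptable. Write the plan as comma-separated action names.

t=1 Suck ⇒ loc=B A=soiled B=clean
t=2 Left ⇒ loc=A A=soiled B=clean
t=3 Suck ⇒ loc=A A=clean B=clean
min 3: Suck B + move + Suck A

Suck, Left, Suck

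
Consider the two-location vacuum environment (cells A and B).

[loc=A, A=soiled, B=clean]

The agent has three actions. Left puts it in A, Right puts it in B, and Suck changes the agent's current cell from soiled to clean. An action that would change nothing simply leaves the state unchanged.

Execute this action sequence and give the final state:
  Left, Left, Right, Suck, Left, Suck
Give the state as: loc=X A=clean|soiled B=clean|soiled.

[1] after Left: loc=A A=soiled B=clean
[2] after Left: loc=A A=soiled B=clean
[3] after Right: loc=B A=soiled B=clean
[4] after Suck: loc=B A=soiled B=clean
[5] after Left: loc=A A=soiled B=clean
[6] after Suck: loc=A A=clean B=clean

loc=A A=clean B=clean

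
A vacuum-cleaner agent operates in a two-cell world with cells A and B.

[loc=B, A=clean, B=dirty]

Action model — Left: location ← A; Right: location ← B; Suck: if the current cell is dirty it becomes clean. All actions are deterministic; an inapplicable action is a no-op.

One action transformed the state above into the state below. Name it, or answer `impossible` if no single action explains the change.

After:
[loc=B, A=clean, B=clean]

Suck

try  Left: in A — A clean, B dirty
try Right: in B — A clean, B dirty
try  Suck: in B — A clean, B clean  ← match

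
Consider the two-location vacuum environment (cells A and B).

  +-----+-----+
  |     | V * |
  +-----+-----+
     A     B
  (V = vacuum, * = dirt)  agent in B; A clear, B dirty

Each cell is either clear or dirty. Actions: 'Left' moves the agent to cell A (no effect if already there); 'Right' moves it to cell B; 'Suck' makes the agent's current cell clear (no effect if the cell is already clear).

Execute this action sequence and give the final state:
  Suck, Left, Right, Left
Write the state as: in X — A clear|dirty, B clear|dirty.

in A — A clear, B clear

[1] after Suck: in B — A clear, B clear
[2] after Left: in A — A clear, B clear
[3] after Right: in B — A clear, B clear
[4] after Left: in A — A clear, B clear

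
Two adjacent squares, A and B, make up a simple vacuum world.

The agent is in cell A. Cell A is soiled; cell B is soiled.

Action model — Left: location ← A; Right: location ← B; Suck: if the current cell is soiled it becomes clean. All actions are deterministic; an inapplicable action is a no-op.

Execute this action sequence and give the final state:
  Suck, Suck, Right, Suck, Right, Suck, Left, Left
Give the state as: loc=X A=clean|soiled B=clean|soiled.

loc=A A=clean B=clean

Suck (#1): loc=A A=clean B=soiled
Suck (#2): loc=A A=clean B=soiled
Right (#3): loc=B A=clean B=soiled
Suck (#4): loc=B A=clean B=clean
Right (#5): loc=B A=clean B=clean
Suck (#6): loc=B A=clean B=clean
Left (#7): loc=A A=clean B=clean
Left (#8): loc=A A=clean B=clean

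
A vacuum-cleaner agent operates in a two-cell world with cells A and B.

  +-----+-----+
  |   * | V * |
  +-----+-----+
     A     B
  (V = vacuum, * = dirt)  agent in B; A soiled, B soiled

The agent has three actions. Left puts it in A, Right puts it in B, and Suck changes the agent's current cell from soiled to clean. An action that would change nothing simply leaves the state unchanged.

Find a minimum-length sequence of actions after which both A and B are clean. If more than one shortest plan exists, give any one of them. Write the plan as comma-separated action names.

Suck (#1): loc=B A=soiled B=clean
Left (#2): loc=A A=soiled B=clean
Suck (#3): loc=A A=clean B=clean
min 3: Suck B + move + Suck A

Suck, Left, Suck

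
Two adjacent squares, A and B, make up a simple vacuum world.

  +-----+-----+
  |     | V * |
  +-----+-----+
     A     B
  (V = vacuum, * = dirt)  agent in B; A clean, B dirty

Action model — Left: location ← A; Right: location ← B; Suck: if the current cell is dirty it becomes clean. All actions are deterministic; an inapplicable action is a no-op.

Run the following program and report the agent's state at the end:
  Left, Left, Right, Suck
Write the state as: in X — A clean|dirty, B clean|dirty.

in B — A clean, B clean

step 1/4 (Left): in A — A clean, B dirty
step 2/4 (Left): in A — A clean, B dirty
step 3/4 (Right): in B — A clean, B dirty
step 4/4 (Suck): in B — A clean, B clean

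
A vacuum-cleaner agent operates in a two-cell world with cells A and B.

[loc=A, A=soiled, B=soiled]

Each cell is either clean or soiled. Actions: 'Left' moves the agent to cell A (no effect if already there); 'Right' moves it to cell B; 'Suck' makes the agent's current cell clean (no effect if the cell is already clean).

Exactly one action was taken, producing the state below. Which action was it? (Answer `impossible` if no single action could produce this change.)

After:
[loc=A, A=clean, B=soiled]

try  Left: <A|soiled|soiled>
try Right: <B|soiled|soiled>
try  Suck: <A|clean|soiled>  ← match

Suck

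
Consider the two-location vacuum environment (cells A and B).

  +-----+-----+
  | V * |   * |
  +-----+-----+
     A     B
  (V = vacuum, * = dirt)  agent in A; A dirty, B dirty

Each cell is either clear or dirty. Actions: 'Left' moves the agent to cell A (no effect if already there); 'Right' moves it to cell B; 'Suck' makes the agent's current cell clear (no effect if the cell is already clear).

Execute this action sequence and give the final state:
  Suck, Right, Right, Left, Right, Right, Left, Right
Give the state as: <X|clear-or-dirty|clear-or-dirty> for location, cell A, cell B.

<B|clear|dirty>

step 1/8 (Suck): <A|clear|dirty>
step 2/8 (Right): <B|clear|dirty>
step 3/8 (Right): <B|clear|dirty>
step 4/8 (Left): <A|clear|dirty>
step 5/8 (Right): <B|clear|dirty>
step 6/8 (Right): <B|clear|dirty>
step 7/8 (Left): <A|clear|dirty>
step 8/8 (Right): <B|clear|dirty>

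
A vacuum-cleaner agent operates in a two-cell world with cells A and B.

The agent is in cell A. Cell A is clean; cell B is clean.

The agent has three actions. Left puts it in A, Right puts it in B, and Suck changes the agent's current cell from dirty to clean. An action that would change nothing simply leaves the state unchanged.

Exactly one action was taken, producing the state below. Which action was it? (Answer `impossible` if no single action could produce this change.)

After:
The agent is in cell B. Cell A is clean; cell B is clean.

Right

try  Left: (A; A:clean, B:clean)
try Right: (B; A:clean, B:clean)  ← match
try  Suck: (A; A:clean, B:clean)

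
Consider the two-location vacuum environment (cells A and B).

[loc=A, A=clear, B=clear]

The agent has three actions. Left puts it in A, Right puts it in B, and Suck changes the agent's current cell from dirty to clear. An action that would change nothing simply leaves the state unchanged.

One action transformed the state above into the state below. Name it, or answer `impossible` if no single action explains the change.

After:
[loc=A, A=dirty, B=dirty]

impossible

try  Left: in A — A clear, B clear
try Right: in B — A clear, B clear
try  Suck: in A — A clear, B clear
no single action produces the after-state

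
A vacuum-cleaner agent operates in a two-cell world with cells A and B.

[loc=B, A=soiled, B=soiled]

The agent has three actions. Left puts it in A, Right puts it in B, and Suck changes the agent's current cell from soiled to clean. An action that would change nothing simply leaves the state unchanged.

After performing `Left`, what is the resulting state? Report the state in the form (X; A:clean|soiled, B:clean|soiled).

start: (B; A:soiled, B:soiled)
Left (#1): (A; A:soiled, B:soiled)

(A; A:soiled, B:soiled)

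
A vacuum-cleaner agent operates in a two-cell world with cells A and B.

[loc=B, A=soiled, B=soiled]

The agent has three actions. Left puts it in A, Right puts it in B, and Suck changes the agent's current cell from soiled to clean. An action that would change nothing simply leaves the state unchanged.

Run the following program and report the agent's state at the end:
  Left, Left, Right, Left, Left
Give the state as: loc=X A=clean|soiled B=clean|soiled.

1. Left → loc=A A=soiled B=soiled
2. Left → loc=A A=soiled B=soiled
3. Right → loc=B A=soiled B=soiled
4. Left → loc=A A=soiled B=soiled
5. Left → loc=A A=soiled B=soiled

loc=A A=soiled B=soiled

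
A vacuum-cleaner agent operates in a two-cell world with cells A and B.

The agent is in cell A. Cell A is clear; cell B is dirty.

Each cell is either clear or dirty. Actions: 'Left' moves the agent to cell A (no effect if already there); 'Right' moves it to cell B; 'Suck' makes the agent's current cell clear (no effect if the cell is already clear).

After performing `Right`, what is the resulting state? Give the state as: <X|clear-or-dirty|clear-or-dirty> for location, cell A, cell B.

start: <A|clear|dirty>
1) do Right; now <B|clear|dirty>

<B|clear|dirty>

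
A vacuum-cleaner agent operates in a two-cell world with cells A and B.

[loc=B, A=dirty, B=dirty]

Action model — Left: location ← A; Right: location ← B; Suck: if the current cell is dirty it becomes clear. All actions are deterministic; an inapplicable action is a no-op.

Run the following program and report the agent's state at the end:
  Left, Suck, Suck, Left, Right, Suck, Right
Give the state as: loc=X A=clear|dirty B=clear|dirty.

loc=B A=clear B=clear

[1] after Left: loc=A A=dirty B=dirty
[2] after Suck: loc=A A=clear B=dirty
[3] after Suck: loc=A A=clear B=dirty
[4] after Left: loc=A A=clear B=dirty
[5] after Right: loc=B A=clear B=dirty
[6] after Suck: loc=B A=clear B=clear
[7] after Right: loc=B A=clear B=clear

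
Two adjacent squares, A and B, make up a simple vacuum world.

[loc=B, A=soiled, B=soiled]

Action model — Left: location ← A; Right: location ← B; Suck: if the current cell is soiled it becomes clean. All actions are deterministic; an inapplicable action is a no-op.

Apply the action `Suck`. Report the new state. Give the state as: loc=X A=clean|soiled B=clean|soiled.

start: loc=B A=soiled B=soiled
t=1 Suck ⇒ loc=B A=soiled B=clean

loc=B A=soiled B=clean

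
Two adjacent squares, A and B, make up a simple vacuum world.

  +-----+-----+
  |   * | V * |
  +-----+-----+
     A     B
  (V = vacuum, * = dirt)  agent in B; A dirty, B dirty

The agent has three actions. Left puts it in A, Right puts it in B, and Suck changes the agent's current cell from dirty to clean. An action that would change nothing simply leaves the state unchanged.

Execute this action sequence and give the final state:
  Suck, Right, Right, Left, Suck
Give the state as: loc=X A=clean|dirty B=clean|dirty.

loc=A A=clean B=clean

step 1/5 (Suck): loc=B A=dirty B=clean
step 2/5 (Right): loc=B A=dirty B=clean
step 3/5 (Right): loc=B A=dirty B=clean
step 4/5 (Left): loc=A A=dirty B=clean
step 5/5 (Suck): loc=A A=clean B=clean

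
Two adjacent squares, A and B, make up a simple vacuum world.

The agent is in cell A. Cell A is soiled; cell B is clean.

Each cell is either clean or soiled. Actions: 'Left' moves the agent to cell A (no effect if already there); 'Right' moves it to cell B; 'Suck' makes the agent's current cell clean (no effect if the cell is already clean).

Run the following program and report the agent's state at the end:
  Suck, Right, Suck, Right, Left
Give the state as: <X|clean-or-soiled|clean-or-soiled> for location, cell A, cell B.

<A|clean|clean>

t=1 Suck ⇒ <A|clean|clean>
t=2 Right ⇒ <B|clean|clean>
t=3 Suck ⇒ <B|clean|clean>
t=4 Right ⇒ <B|clean|clean>
t=5 Left ⇒ <A|clean|clean>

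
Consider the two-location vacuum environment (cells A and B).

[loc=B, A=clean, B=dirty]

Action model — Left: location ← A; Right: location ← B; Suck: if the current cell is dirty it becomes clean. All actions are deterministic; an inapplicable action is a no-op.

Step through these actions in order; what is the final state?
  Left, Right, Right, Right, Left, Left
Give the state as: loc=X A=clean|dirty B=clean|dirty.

[1] after Left: loc=A A=clean B=dirty
[2] after Right: loc=B A=clean B=dirty
[3] after Right: loc=B A=clean B=dirty
[4] after Right: loc=B A=clean B=dirty
[5] after Left: loc=A A=clean B=dirty
[6] after Left: loc=A A=clean B=dirty

loc=A A=clean B=dirty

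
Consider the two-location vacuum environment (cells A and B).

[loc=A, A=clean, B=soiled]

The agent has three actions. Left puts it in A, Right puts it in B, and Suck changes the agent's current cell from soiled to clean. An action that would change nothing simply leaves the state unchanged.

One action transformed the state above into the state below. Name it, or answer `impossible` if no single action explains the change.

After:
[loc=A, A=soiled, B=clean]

impossible

try  Left: loc=A A=clean B=soiled
try Right: loc=B A=clean B=soiled
try  Suck: loc=A A=clean B=soiled
no single action produces the after-state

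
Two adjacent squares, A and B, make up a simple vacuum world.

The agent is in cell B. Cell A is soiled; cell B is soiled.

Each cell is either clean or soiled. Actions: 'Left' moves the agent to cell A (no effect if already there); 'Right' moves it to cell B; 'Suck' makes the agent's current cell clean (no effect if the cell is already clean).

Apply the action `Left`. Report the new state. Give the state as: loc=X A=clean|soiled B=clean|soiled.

start: loc=B A=soiled B=soiled
t=1 Left ⇒ loc=A A=soiled B=soiled

loc=A A=soiled B=soiled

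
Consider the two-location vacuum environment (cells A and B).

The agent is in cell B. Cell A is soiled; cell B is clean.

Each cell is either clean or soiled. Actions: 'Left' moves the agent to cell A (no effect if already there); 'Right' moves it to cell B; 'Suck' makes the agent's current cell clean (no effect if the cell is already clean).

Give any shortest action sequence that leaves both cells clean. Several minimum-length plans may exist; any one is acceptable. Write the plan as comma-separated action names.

Left, Suck

[1] after Left: (A; A:soiled, B:clean)
[2] after Suck: (A; A:clean, B:clean)
min 2: go A then Suck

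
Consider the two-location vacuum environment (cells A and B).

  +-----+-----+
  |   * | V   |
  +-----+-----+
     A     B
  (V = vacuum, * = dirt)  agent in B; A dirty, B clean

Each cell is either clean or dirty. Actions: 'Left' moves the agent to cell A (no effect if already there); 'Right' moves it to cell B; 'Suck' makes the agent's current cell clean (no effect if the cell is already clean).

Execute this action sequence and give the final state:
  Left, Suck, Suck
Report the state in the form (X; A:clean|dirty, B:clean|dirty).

(A; A:clean, B:clean)

1) do Left; now (A; A:dirty, B:clean)
2) do Suck; now (A; A:clean, B:clean)
3) do Suck; now (A; A:clean, B:clean)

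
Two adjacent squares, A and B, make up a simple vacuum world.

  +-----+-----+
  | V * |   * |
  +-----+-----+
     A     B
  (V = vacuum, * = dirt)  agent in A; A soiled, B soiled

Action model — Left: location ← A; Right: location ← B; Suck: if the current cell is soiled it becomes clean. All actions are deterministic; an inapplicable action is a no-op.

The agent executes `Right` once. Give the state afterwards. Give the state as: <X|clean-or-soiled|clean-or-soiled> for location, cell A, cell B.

start: <A|soiled|soiled>
Right (#1): <B|soiled|soiled>

<B|soiled|soiled>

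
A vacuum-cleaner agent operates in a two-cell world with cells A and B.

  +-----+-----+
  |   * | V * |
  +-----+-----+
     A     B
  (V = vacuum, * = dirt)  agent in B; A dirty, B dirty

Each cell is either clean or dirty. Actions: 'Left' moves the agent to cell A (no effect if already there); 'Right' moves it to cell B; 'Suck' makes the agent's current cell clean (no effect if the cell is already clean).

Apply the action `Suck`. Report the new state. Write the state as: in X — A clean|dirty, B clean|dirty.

start: in B — A dirty, B dirty
Suck (#1): in B — A dirty, B clean

in B — A dirty, B clean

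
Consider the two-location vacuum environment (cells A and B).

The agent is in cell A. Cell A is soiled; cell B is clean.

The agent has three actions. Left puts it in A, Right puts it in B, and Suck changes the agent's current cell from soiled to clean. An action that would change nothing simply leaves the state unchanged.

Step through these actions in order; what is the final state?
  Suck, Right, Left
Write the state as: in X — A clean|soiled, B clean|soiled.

Suck (#1): in A — A clean, B clean
Right (#2): in B — A clean, B clean
Left (#3): in A — A clean, B clean

in A — A clean, B clean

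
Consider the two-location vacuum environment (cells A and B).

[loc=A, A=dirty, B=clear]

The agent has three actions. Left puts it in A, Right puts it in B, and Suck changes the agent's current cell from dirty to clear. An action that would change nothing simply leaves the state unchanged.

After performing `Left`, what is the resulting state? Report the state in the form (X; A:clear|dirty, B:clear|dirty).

start: (A; A:dirty, B:clear)
t=1 Left ⇒ (A; A:dirty, B:clear)

(A; A:dirty, B:clear)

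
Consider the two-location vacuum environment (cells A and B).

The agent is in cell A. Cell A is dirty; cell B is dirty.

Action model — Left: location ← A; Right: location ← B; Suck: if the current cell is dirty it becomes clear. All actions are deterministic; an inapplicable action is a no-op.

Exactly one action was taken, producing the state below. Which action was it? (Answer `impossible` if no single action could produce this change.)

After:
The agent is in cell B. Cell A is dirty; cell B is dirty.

try  Left: loc=A A=dirty B=dirty
try Right: loc=B A=dirty B=dirty  ← match
try  Suck: loc=A A=clear B=dirty

Right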